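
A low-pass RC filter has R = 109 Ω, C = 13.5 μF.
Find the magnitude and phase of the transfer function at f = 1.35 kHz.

Step 1 — Angular frequency: ω = 2π·1350 = 8482 rad/s.
Step 2 — Transfer function: H(jω) = 1/(1 + jωRC).
Step 3 — Denominator: 1 + jωRC = 1 + j·8482·109·1.35e-05 = 1 + j12.48.
Step 4 — H = 0.006378 - j0.07961.
Step 5 — Magnitude: |H| = 0.07986 (-22.0 dB); phase: φ = -85.4°.

|H| = 0.07986 (-22.0 dB), φ = -85.4°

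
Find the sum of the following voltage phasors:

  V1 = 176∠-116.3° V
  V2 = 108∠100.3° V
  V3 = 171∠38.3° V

Step 1 — Convert each phasor to rectangular form:
  V1 = 176·(cos(-116.3°) + j·sin(-116.3°)) = -77.98 - j157.8 V
  V2 = 108·(cos(100.3°) + j·sin(100.3°)) = -19.31 + j106.3 V
  V3 = 171·(cos(38.3°) + j·sin(38.3°)) = 134.2 + j106 V
Step 2 — Sum components: V_total = 36.91 + j54.46 V.
Step 3 — Convert to polar: |V_total| = 65.79 V, ∠V_total = 55.9°.

V_total = 65.79∠55.9° V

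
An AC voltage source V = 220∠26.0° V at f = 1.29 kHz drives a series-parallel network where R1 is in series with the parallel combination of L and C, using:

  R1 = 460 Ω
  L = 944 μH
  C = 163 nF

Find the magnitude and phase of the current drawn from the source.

Step 1 — Angular frequency: ω = 2π·f = 2π·1290 = 8105 rad/s.
Step 2 — Component impedances:
  R1: Z = R = 460 Ω
  L: Z = jωL = j·8105·0.000944 = 0 + j7.651 Ω
  C: Z = 1/(jωC) = -j/(ω·C) = 0 - j756.9 Ω
Step 3 — Parallel branch: L || C = 1/(1/L + 1/C) = 0 + j7.73 Ω.
Step 4 — Series with R1: Z_total = R1 + (L || C) = 460 + j7.73 Ω = 460.1∠1.0° Ω.
Step 5 — Source phasor: V = 220∠26.0° V = 197.7 + j96.44 V.
Step 6 — Ohm's law: I = V / Z_total = (197.7 + j96.44) / (460 + j7.73) = 0.4333 + j0.2024 A.
Step 7 — Convert to polar: |I| = 0.4782 A, ∠I = 25.0°.

I = 0.4782∠25.0° A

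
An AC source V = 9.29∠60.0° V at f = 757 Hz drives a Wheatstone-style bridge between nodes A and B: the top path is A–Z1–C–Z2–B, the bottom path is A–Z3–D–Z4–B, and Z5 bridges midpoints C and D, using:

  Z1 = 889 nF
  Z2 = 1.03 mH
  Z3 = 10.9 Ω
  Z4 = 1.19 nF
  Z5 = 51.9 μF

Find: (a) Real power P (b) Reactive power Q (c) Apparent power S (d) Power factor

Step 1 — Angular frequency: ω = 2π·f = 2π·757 = 4756 rad/s.
Step 2 — Component impedances:
  Z1: Z = 1/(jωC) = -j/(ω·C) = 0 - j236.5 Ω
  Z2: Z = jωL = j·4756·0.00103 = 0 + j4.899 Ω
  Z3: Z = R = 10.9 Ω
  Z4: Z = 1/(jωC) = -j/(ω·C) = 0 - j1.767e+05 Ω
  Z5: Z = 1/(jωC) = -j/(ω·C) = 0 - j4.051 Ω
Step 3 — Bridge requires nodal analysis (the Z5 bridge couples midpoints C and D, so the two paths cannot be reduced to a simple series/parallel combination). Setting node B to ground and injecting 1 A at node A, the 3-node admittance system at A, C, D solves to V_A = Z_AB = 10.51 + j0.4399 Ω = 10.52∠2.4° Ω.
Step 4 — Source phasor: V = 9.29∠60.0° V = 4.645 + j8.045 V.
Step 5 — Current: I = V / Z = 0.473 + j0.7454 A = 0.8828∠57.6° A.
Step 6 — Complex power: S = V·I* = 8.194 + j0.3428 VA.
Step 7 — Real power: P = Re(S) = 8.194 W.
Step 8 — Reactive power: Q = Im(S) = 0.3428 VAR.
Step 9 — Apparent power: |S| = 8.201 VA.
Step 10 — Power factor: PF = P/|S| = 0.9991 (lagging).

(a) P = 8.194 W  (b) Q = 0.3428 VAR  (c) S = 8.201 VA  (d) PF = 0.9991 (lagging)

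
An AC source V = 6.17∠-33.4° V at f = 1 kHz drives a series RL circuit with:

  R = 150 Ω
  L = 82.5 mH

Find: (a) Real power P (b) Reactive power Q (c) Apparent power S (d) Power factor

Step 1 — Angular frequency: ω = 2π·f = 2π·1000 = 6283 rad/s.
Step 2 — Component impedances:
  R: Z = R = 150 Ω
  L: Z = jωL = j·6283·0.0825 = 0 + j518.4 Ω
Step 3 — Series combination: Z_total = R + L = 150 + j518.4 Ω = 539.6∠73.9° Ω.
Step 4 — Source phasor: V = 6.17∠-33.4° V = 5.151 - j3.396 V.
Step 5 — Current: I = V / Z = -0.003393 - j0.01092 A = 0.01143∠-107.3° A.
Step 6 — Complex power: S = V·I* = 0.01961 + j0.06777 VA.
Step 7 — Real power: P = Re(S) = 0.01961 W.
Step 8 — Reactive power: Q = Im(S) = 0.06777 VAR.
Step 9 — Apparent power: |S| = 0.07055 VA.
Step 10 — Power factor: PF = P/|S| = 0.278 (lagging).

(a) P = 0.01961 W  (b) Q = 0.06777 VAR  (c) S = 0.07055 VA  (d) PF = 0.278 (lagging)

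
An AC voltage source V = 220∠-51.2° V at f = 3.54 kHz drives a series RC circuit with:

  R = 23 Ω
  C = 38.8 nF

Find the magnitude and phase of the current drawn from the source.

Step 1 — Angular frequency: ω = 2π·f = 2π·3540 = 2.224e+04 rad/s.
Step 2 — Component impedances:
  R: Z = R = 23 Ω
  C: Z = 1/(jωC) = -j/(ω·C) = 0 - j1159 Ω
Step 3 — Series combination: Z_total = R + C = 23 - j1159 Ω = 1159∠-88.9° Ω.
Step 4 — Source phasor: V = 220∠-51.2° V = 137.9 - j171.5 V.
Step 5 — Ohm's law: I = V / Z_total = (137.9 - j171.5) / (23 - j1159) = 0.1503 + j0.116 A.
Step 6 — Convert to polar: |I| = 0.1898 A, ∠I = 37.7°.

I = 0.1898∠37.7° A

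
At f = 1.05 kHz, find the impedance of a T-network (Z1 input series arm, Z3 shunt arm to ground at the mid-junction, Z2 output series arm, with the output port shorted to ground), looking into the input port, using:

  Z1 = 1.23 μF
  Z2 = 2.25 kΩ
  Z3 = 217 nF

Step 1 — Angular frequency: ω = 2π·f = 2π·1050 = 6597 rad/s.
Step 2 — Component impedances:
  Z1: Z = 1/(jωC) = -j/(ω·C) = 0 - j123.2 Ω
  Z2: Z = R = 2250 Ω
  Z3: Z = 1/(jωC) = -j/(ω·C) = 0 - j698.5 Ω
Step 3 — With the output port shorted to ground, the output series arm Z2 runs from the junction to ground; the shunt arm Z3 also runs from the junction to ground. They appear in parallel: Z3 || Z2 = 197.8 - j637.1 Ω.
Step 4 — Series with input arm Z1: Z_in = Z1 + (Z3 || Z2) = 197.8 - j760.3 Ω = 785.6∠-75.4° Ω.

Z = 197.8 - j760.3 Ω = 785.6∠-75.4° Ω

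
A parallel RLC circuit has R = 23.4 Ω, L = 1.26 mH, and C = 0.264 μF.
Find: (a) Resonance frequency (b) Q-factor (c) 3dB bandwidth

Step 1 — Resonance: ω₀ = 1/√(LC) = 1/√(0.00126·2.64e-07) = 5.483e+04 rad/s.
Step 2 — f₀ = ω₀/(2π) = 8726 Hz.
Step 3 — Parallel Q: Q = R/(ω₀L) = 23.4/(5.483e+04·0.00126) = 0.3387.
Step 4 — Bandwidth: Δω = ω₀/Q = 1.619e+05 rad/s; BW = Δω/(2π) = 2.576e+04 Hz.

(a) f₀ = 8726 Hz  (b) Q = 0.3387  (c) BW = 2.576e+04 Hz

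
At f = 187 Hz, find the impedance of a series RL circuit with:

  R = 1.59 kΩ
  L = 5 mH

Step 1 — Angular frequency: ω = 2π·f = 2π·187 = 1175 rad/s.
Step 2 — Component impedances:
  R: Z = R = 1590 Ω
  L: Z = jωL = j·1175·0.005 = 0 + j5.875 Ω
Step 3 — Series combination: Z_total = R + L = 1590 + j5.875 Ω = 1590∠0.2° Ω.

Z = 1590 + j5.875 Ω = 1590∠0.2° Ω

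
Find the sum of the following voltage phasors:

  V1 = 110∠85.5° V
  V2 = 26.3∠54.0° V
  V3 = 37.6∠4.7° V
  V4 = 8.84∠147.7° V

Step 1 — Convert each phasor to rectangular form:
  V1 = 110·(cos(85.5°) + j·sin(85.5°)) = 8.631 + j109.7 V
  V2 = 26.3·(cos(54.0°) + j·sin(54.0°)) = 15.46 + j21.28 V
  V3 = 37.6·(cos(4.7°) + j·sin(4.7°)) = 37.47 + j3.081 V
  V4 = 8.84·(cos(147.7°) + j·sin(147.7°)) = -7.472 + j4.724 V
Step 2 — Sum components: V_total = 54.09 + j138.7 V.
Step 3 — Convert to polar: |V_total| = 148.9 V, ∠V_total = 68.7°.

V_total = 148.9∠68.7° V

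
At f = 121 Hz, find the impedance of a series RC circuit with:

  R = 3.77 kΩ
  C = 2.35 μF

Step 1 — Angular frequency: ω = 2π·f = 2π·121 = 760.3 rad/s.
Step 2 — Component impedances:
  R: Z = R = 3770 Ω
  C: Z = 1/(jωC) = -j/(ω·C) = 0 - j559.7 Ω
Step 3 — Series combination: Z_total = R + C = 3770 - j559.7 Ω = 3811∠-8.4° Ω.

Z = 3770 - j559.7 Ω = 3811∠-8.4° Ω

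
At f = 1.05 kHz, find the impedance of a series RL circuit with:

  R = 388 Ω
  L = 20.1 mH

Step 1 — Angular frequency: ω = 2π·f = 2π·1050 = 6597 rad/s.
Step 2 — Component impedances:
  R: Z = R = 388 Ω
  L: Z = jωL = j·6597·0.0201 = 0 + j132.6 Ω
Step 3 — Series combination: Z_total = R + L = 388 + j132.6 Ω = 410∠18.9° Ω.

Z = 388 + j132.6 Ω = 410∠18.9° Ω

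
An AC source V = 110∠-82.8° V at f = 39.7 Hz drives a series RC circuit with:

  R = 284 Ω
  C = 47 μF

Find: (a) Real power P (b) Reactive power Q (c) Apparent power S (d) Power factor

Step 1 — Angular frequency: ω = 2π·f = 2π·39.7 = 249.4 rad/s.
Step 2 — Component impedances:
  R: Z = R = 284 Ω
  C: Z = 1/(jωC) = -j/(ω·C) = 0 - j85.3 Ω
Step 3 — Series combination: Z_total = R + C = 284 - j85.3 Ω = 296.5∠-16.7° Ω.
Step 4 — Source phasor: V = 110∠-82.8° V = 13.79 - j109.1 V.
Step 5 — Current: I = V / Z = 0.1504 - j0.3391 A = 0.371∠-66.1° A.
Step 6 — Complex power: S = V·I* = 39.08 - j11.74 VA.
Step 7 — Real power: P = Re(S) = 39.08 W.
Step 8 — Reactive power: Q = Im(S) = -11.74 VAR.
Step 9 — Apparent power: |S| = 40.8 VA.
Step 10 — Power factor: PF = P/|S| = 0.9577 (leading).

(a) P = 39.08 W  (b) Q = -11.74 VAR  (c) S = 40.8 VA  (d) PF = 0.9577 (leading)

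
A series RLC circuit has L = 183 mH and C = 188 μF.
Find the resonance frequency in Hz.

Step 1 — Resonance condition Im(Z)=0 gives ω₀ = 1/√(LC).
Step 2 — ω₀ = 1/√(0.183·0.000188) = 170.5 rad/s.
Step 3 — f₀ = ω₀/(2π) = 27.13 Hz.

f₀ = 27.13 Hz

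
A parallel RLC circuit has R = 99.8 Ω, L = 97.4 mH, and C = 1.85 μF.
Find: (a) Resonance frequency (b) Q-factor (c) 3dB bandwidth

Step 1 — Resonance: ω₀ = 1/√(LC) = 1/√(0.0974·1.85e-06) = 2356 rad/s.
Step 2 — f₀ = ω₀/(2π) = 374.9 Hz.
Step 3 — Parallel Q: Q = R/(ω₀L) = 99.8/(2356·0.0974) = 0.4349.
Step 4 — Bandwidth: Δω = ω₀/Q = 5416 rad/s; BW = Δω/(2π) = 862 Hz.

(a) f₀ = 374.9 Hz  (b) Q = 0.4349  (c) BW = 862 Hz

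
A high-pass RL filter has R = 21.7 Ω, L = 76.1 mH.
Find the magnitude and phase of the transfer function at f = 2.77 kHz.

Step 1 — Angular frequency: ω = 2π·2770 = 1.74e+04 rad/s.
Step 2 — Transfer function: H(jω) = jωL/(R + jωL).
Step 3 — Numerator jωL = j·1324; denominator R + jωL = 21.7 + j1324.
Step 4 — H = 0.9997 + j0.01638.
Step 5 — Magnitude: |H| = 0.9999 (-0.0 dB); phase: φ = 0.9°.

|H| = 0.9999 (-0.0 dB), φ = 0.9°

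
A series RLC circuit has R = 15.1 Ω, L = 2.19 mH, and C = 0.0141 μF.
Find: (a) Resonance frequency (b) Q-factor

Step 1 — Resonance condition Im(Z)=0 gives ω₀ = 1/√(LC).
Step 2 — ω₀ = 1/√(0.00219·1.41e-08) = 1.8e+05 rad/s.
Step 3 — f₀ = ω₀/(2π) = 2.864e+04 Hz.
Step 4 — Series Q: Q = ω₀L/R = 1.8e+05·0.00219/15.1 = 26.1.

(a) f₀ = 2.864e+04 Hz  (b) Q = 26.1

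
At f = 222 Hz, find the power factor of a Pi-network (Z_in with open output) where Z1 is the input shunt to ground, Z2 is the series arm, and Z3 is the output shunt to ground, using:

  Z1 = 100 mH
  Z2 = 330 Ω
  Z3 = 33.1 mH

Step 1 — Angular frequency: ω = 2π·f = 2π·222 = 1395 rad/s.
Step 2 — Component impedances:
  Z1: Z = jωL = j·1395·0.1 = 0 + j139.5 Ω
  Z2: Z = R = 330 Ω
  Z3: Z = jωL = j·1395·0.0331 = 0 + j46.17 Ω
Step 3 — With open output, the series arm Z2 and the output shunt Z3 appear in series to ground: Z2 + Z3 = 330 + j46.17 Ω.
Step 4 — Parallel with input shunt Z1: Z_in = Z1 || (Z2 + Z3) = 44.78 + j114.3 Ω = 122.8∠68.6° Ω.
Step 5 — Power factor: PF = cos(φ) = Re(Z)/|Z| = 44.784/122.75 = 0.3648.
Step 6 — Type: Im(Z) = 114.3 ⇒ lagging (phase φ = 68.6°).

PF = 0.3648 (lagging, φ = 68.6°)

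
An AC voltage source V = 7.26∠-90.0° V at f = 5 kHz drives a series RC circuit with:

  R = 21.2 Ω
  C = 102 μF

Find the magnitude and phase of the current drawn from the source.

Step 1 — Angular frequency: ω = 2π·f = 2π·5000 = 3.142e+04 rad/s.
Step 2 — Component impedances:
  R: Z = R = 21.2 Ω
  C: Z = 1/(jωC) = -j/(ω·C) = 0 - j0.3121 Ω
Step 3 — Series combination: Z_total = R + C = 21.2 - j0.3121 Ω = 21.2∠-0.8° Ω.
Step 4 — Source phasor: V = 7.26∠-90.0° V = 0 - j7.26 V.
Step 5 — Ohm's law: I = V / Z_total = (0 - j7.26) / (21.2 - j0.3121) = 0.00504 - j0.3424 A.
Step 6 — Convert to polar: |I| = 0.3424 A, ∠I = -89.2°.

I = 0.3424∠-89.2° A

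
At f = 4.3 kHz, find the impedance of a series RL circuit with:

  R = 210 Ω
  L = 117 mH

Step 1 — Angular frequency: ω = 2π·f = 2π·4300 = 2.702e+04 rad/s.
Step 2 — Component impedances:
  R: Z = R = 210 Ω
  L: Z = jωL = j·2.702e+04·0.117 = 0 + j3161 Ω
Step 3 — Series combination: Z_total = R + L = 210 + j3161 Ω = 3168∠86.2° Ω.

Z = 210 + j3161 Ω = 3168∠86.2° Ω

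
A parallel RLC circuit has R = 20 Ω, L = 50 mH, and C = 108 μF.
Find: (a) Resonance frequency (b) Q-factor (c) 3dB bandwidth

Step 1 — Resonance: ω₀ = 1/√(LC) = 1/√(0.05·0.000108) = 430.3 rad/s.
Step 2 — f₀ = ω₀/(2π) = 68.49 Hz.
Step 3 — Parallel Q: Q = R/(ω₀L) = 20/(430.3·0.05) = 0.9295.
Step 4 — Bandwidth: Δω = ω₀/Q = 463 rad/s; BW = Δω/(2π) = 73.68 Hz.

(a) f₀ = 68.49 Hz  (b) Q = 0.9295  (c) BW = 73.68 Hz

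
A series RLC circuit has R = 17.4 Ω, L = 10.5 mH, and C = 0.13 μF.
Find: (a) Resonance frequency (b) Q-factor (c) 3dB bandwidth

Step 1 — Resonance condition Im(Z)=0 gives ω₀ = 1/√(LC).
Step 2 — ω₀ = 1/√(0.0105·1.3e-07) = 2.707e+04 rad/s.
Step 3 — f₀ = ω₀/(2π) = 4308 Hz.
Step 4 — Series Q: Q = ω₀L/R = 2.707e+04·0.0105/17.4 = 16.33.
Step 5 — 3dB bandwidth: Δω = ω₀/Q = 1657 rad/s; BW = Δω/(2π) = 263.7 Hz.

(a) f₀ = 4308 Hz  (b) Q = 16.33  (c) BW = 263.7 Hz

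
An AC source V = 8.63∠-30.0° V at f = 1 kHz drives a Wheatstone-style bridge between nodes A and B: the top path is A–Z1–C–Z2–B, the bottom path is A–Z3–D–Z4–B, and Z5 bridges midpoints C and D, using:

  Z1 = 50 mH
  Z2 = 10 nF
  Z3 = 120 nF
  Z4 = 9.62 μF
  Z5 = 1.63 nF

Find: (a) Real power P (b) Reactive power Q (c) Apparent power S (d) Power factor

Step 1 — Angular frequency: ω = 2π·f = 2π·1000 = 6283 rad/s.
Step 2 — Component impedances:
  Z1: Z = jωL = j·6283·0.05 = 0 + j314.2 Ω
  Z2: Z = 1/(jωC) = -j/(ω·C) = 0 - j1.592e+04 Ω
  Z3: Z = 1/(jωC) = -j/(ω·C) = 0 - j1326 Ω
  Z4: Z = 1/(jωC) = -j/(ω·C) = 0 - j16.54 Ω
  Z5: Z = 1/(jωC) = -j/(ω·C) = 0 - j9.764e+04 Ω
Step 3 — Bridge requires nodal analysis (the Z5 bridge couples midpoints C and D, so the two paths cannot be reduced to a simple series/parallel combination). Setting node B to ground and injecting 1 A at node A, the 3-node admittance system at A, C, D solves to V_A = Z_AB = 0 - j1221 Ω = 1221∠-90.0° Ω.
Step 4 — Source phasor: V = 8.63∠-30.0° V = 7.474 - j4.315 V.
Step 5 — Current: I = V / Z = 0.003535 + j0.006123 A = 0.00707∠60.0° A.
Step 6 — Complex power: S = V·I* = 0 - j0.06101 VA.
Step 7 — Real power: P = Re(S) = 0 W.
Step 8 — Reactive power: Q = Im(S) = -0.06101 VAR.
Step 9 — Apparent power: |S| = 0.06101 VA.
Step 10 — Power factor: PF = P/|S| = 0 (leading).

(a) P = 0 W  (b) Q = -0.06101 VAR  (c) S = 0.06101 VA  (d) PF = 0 (leading)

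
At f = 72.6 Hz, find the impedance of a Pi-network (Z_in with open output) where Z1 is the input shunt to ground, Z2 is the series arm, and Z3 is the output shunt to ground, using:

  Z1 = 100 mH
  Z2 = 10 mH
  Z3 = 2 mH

Step 1 — Angular frequency: ω = 2π·f = 2π·72.6 = 456.2 rad/s.
Step 2 — Component impedances:
  Z1: Z = jωL = j·456.2·0.1 = 0 + j45.62 Ω
  Z2: Z = jωL = j·456.2·0.01 = 0 + j4.562 Ω
  Z3: Z = jωL = j·456.2·0.002 = 0 + j0.9123 Ω
Step 3 — With open output, the series arm Z2 and the output shunt Z3 appear in series to ground: Z2 + Z3 = 0 + j5.474 Ω.
Step 4 — Parallel with input shunt Z1: Z_in = Z1 || (Z2 + Z3) = 0 + j4.887 Ω = 4.887∠90.0° Ω.

Z = 0 + j4.887 Ω = 4.887∠90.0° Ω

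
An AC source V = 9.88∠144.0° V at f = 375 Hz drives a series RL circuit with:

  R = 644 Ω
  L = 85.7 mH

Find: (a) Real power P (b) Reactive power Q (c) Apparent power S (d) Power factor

Step 1 — Angular frequency: ω = 2π·f = 2π·375 = 2356 rad/s.
Step 2 — Component impedances:
  R: Z = R = 644 Ω
  L: Z = jωL = j·2356·0.0857 = 0 + j201.9 Ω
Step 3 — Series combination: Z_total = R + L = 644 + j201.9 Ω = 674.9∠17.4° Ω.
Step 4 — Source phasor: V = 9.88∠144.0° V = -7.993 + j5.807 V.
Step 5 — Current: I = V / Z = -0.008726 + j0.01175 A = 0.01464∠126.6° A.
Step 6 — Complex power: S = V·I* = 0.138 + j0.04327 VA.
Step 7 — Real power: P = Re(S) = 0.138 W.
Step 8 — Reactive power: Q = Im(S) = 0.04327 VAR.
Step 9 — Apparent power: |S| = 0.1446 VA.
Step 10 — Power factor: PF = P/|S| = 0.9542 (lagging).

(a) P = 0.138 W  (b) Q = 0.04327 VAR  (c) S = 0.1446 VA  (d) PF = 0.9542 (lagging)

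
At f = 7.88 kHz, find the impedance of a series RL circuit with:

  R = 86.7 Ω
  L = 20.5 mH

Step 1 — Angular frequency: ω = 2π·f = 2π·7880 = 4.951e+04 rad/s.
Step 2 — Component impedances:
  R: Z = R = 86.7 Ω
  L: Z = jωL = j·4.951e+04·0.0205 = 0 + j1015 Ω
Step 3 — Series combination: Z_total = R + L = 86.7 + j1015 Ω = 1019∠85.1° Ω.

Z = 86.7 + j1015 Ω = 1019∠85.1° Ω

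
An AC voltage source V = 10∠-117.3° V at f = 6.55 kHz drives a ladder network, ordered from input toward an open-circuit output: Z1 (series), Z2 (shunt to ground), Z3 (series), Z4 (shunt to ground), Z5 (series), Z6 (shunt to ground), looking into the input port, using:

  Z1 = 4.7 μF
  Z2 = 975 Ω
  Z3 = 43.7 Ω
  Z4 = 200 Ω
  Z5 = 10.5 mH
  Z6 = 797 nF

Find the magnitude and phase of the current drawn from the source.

Step 1 — Angular frequency: ω = 2π·f = 2π·6550 = 4.115e+04 rad/s.
Step 2 — Component impedances:
  Z1: Z = 1/(jωC) = -j/(ω·C) = 0 - j5.17 Ω
  Z2: Z = R = 975 Ω
  Z3: Z = R = 43.7 Ω
  Z4: Z = R = 200 Ω
  Z5: Z = jωL = j·4.115e+04·0.0105 = 0 + j432.1 Ω
  Z6: Z = 1/(jωC) = -j/(ω·C) = 0 - j30.49 Ω
Step 3 — Ladder network (open output): work backward from the far end, alternating series and parallel combinations. Z_in = 172.4 + j49.16 Ω = 179.2∠15.9° Ω.
Step 4 — Source phasor: V = 10∠-117.3° V = -4.586 - j8.886 V.
Step 5 — Ohm's law: I = V / Z_total = (-4.586 - j8.886) / (172.4 + j49.16) = -0.03821 - j0.04066 A.
Step 6 — Convert to polar: |I| = 0.0558 A, ∠I = -133.2°.

I = 0.0558∠-133.2° A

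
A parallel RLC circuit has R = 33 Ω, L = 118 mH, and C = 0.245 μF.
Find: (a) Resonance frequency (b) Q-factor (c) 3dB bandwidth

Step 1 — Resonance: ω₀ = 1/√(LC) = 1/√(0.118·2.45e-07) = 5881 rad/s.
Step 2 — f₀ = ω₀/(2π) = 936 Hz.
Step 3 — Parallel Q: Q = R/(ω₀L) = 33/(5881·0.118) = 0.04755.
Step 4 — Bandwidth: Δω = ω₀/Q = 1.237e+05 rad/s; BW = Δω/(2π) = 1.969e+04 Hz.

(a) f₀ = 936 Hz  (b) Q = 0.04755  (c) BW = 1.969e+04 Hz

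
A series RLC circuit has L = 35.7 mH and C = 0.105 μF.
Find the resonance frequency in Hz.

Step 1 — Resonance condition Im(Z)=0 gives ω₀ = 1/√(LC).
Step 2 — ω₀ = 1/√(0.0357·1.05e-07) = 1.633e+04 rad/s.
Step 3 — f₀ = ω₀/(2π) = 2600 Hz.

f₀ = 2600 Hz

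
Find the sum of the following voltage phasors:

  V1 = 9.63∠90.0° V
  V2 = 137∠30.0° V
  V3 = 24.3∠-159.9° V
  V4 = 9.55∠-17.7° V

Step 1 — Convert each phasor to rectangular form:
  V1 = 9.63·(cos(90.0°) + j·sin(90.0°)) = 0 + j9.63 V
  V2 = 137·(cos(30.0°) + j·sin(30.0°)) = 118.6 + j68.5 V
  V3 = 24.3·(cos(-159.9°) + j·sin(-159.9°)) = -22.82 - j8.351 V
  V4 = 9.55·(cos(-17.7°) + j·sin(-17.7°)) = 9.098 - j2.904 V
Step 2 — Sum components: V_total = 104.9 + j66.88 V.
Step 3 — Convert to polar: |V_total| = 124.4 V, ∠V_total = 32.5°.

V_total = 124.4∠32.5° V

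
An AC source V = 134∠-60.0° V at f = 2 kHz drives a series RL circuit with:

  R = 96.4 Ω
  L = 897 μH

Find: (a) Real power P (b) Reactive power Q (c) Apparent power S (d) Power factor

Step 1 — Angular frequency: ω = 2π·f = 2π·2000 = 1.257e+04 rad/s.
Step 2 — Component impedances:
  R: Z = R = 96.4 Ω
  L: Z = jωL = j·1.257e+04·0.000897 = 0 + j11.27 Ω
Step 3 — Series combination: Z_total = R + L = 96.4 + j11.27 Ω = 97.06∠6.7° Ω.
Step 4 — Source phasor: V = 134∠-60.0° V = 67 - j116 V.
Step 5 — Current: I = V / Z = 0.5468 - j1.268 A = 1.381∠-66.7° A.
Step 6 — Complex power: S = V·I* = 183.8 + j21.49 VA.
Step 7 — Real power: P = Re(S) = 183.8 W.
Step 8 — Reactive power: Q = Im(S) = 21.49 VAR.
Step 9 — Apparent power: |S| = 185 VA.
Step 10 — Power factor: PF = P/|S| = 0.9932 (lagging).

(a) P = 183.8 W  (b) Q = 21.49 VAR  (c) S = 185 VA  (d) PF = 0.9932 (lagging)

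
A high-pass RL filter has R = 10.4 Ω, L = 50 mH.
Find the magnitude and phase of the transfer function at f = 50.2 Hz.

Step 1 — Angular frequency: ω = 2π·50.2 = 315.4 rad/s.
Step 2 — Transfer function: H(jω) = jωL/(R + jωL).
Step 3 — Numerator jωL = j·15.77; denominator R + jωL = 10.4 + j15.77.
Step 4 — H = 0.6969 + j0.4596.
Step 5 — Magnitude: |H| = 0.8348 (-1.6 dB); phase: φ = 33.4°.

|H| = 0.8348 (-1.6 dB), φ = 33.4°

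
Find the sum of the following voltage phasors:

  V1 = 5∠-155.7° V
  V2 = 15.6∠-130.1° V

Step 1 — Convert each phasor to rectangular form:
  V1 = 5·(cos(-155.7°) + j·sin(-155.7°)) = -4.557 - j2.058 V
  V2 = 15.6·(cos(-130.1°) + j·sin(-130.1°)) = -10.05 - j11.93 V
Step 2 — Sum components: V_total = -14.61 - j13.99 V.
Step 3 — Convert to polar: |V_total| = 20.22 V, ∠V_total = -136.2°.

V_total = 20.22∠-136.2° V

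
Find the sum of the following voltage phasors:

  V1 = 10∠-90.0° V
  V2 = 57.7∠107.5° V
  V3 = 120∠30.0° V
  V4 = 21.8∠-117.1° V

Step 1 — Convert each phasor to rectangular form:
  V1 = 10·(cos(-90.0°) + j·sin(-90.0°)) = 0 - j10 V
  V2 = 57.7·(cos(107.5°) + j·sin(107.5°)) = -17.35 + j55.03 V
  V3 = 120·(cos(30.0°) + j·sin(30.0°)) = 103.9 + j60 V
  V4 = 21.8·(cos(-117.1°) + j·sin(-117.1°)) = -9.931 - j19.41 V
Step 2 — Sum components: V_total = 76.64 + j85.62 V.
Step 3 — Convert to polar: |V_total| = 114.9 V, ∠V_total = 48.2°.

V_total = 114.9∠48.2° V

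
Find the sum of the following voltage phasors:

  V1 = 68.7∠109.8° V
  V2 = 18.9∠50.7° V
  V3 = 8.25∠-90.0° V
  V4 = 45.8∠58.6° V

Step 1 — Convert each phasor to rectangular form:
  V1 = 68.7·(cos(109.8°) + j·sin(109.8°)) = -23.27 + j64.64 V
  V2 = 18.9·(cos(50.7°) + j·sin(50.7°)) = 11.97 + j14.63 V
  V3 = 8.25·(cos(-90.0°) + j·sin(-90.0°)) = 0 - j8.25 V
  V4 = 45.8·(cos(58.6°) + j·sin(58.6°)) = 23.86 + j39.09 V
Step 2 — Sum components: V_total = 12.56 + j110.1 V.
Step 3 — Convert to polar: |V_total| = 110.8 V, ∠V_total = 83.5°.

V_total = 110.8∠83.5° V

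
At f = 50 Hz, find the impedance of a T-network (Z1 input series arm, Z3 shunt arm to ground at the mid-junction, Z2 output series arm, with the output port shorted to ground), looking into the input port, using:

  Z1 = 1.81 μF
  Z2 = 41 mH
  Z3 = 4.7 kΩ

Step 1 — Angular frequency: ω = 2π·f = 2π·50 = 314.2 rad/s.
Step 2 — Component impedances:
  Z1: Z = 1/(jωC) = -j/(ω·C) = 0 - j1759 Ω
  Z2: Z = jωL = j·314.2·0.041 = 0 + j12.88 Ω
  Z3: Z = R = 4700 Ω
Step 3 — With the output port shorted to ground, the output series arm Z2 runs from the junction to ground; the shunt arm Z3 also runs from the junction to ground. They appear in parallel: Z3 || Z2 = 0.0353 + j12.88 Ω.
Step 4 — Series with input arm Z1: Z_in = Z1 + (Z3 || Z2) = 0.0353 - j1746 Ω = 1746∠-90.0° Ω.

Z = 0.0353 - j1746 Ω = 1746∠-90.0° Ω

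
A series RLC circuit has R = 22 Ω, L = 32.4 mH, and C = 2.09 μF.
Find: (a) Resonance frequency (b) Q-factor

Step 1 — Resonance condition Im(Z)=0 gives ω₀ = 1/√(LC).
Step 2 — ω₀ = 1/√(0.0324·2.09e-06) = 3843 rad/s.
Step 3 — f₀ = ω₀/(2π) = 611.6 Hz.
Step 4 — Series Q: Q = ω₀L/R = 3843·0.0324/22 = 5.659.

(a) f₀ = 611.6 Hz  (b) Q = 5.659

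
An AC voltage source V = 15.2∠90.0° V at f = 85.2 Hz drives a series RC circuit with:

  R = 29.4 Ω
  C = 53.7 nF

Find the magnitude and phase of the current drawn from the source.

Step 1 — Angular frequency: ω = 2π·f = 2π·85.2 = 535.3 rad/s.
Step 2 — Component impedances:
  R: Z = R = 29.4 Ω
  C: Z = 1/(jωC) = -j/(ω·C) = 0 - j3.479e+04 Ω
Step 3 — Series combination: Z_total = R + C = 29.4 - j3.479e+04 Ω = 3.479e+04∠-90.0° Ω.
Step 4 — Source phasor: V = 15.2∠90.0° V = 0 + j15.2 V.
Step 5 — Ohm's law: I = V / Z_total = (0 + j15.2) / (29.4 - j3.479e+04) = -0.000437 + j3.693e-07 A.
Step 6 — Convert to polar: |I| = 0.000437 A, ∠I = 180.0°.

I = 0.000437∠180.0° A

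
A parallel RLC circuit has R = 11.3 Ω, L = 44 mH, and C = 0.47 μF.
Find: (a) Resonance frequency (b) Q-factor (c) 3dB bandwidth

Step 1 — Resonance: ω₀ = 1/√(LC) = 1/√(0.044·4.7e-07) = 6954 rad/s.
Step 2 — f₀ = ω₀/(2π) = 1107 Hz.
Step 3 — Parallel Q: Q = R/(ω₀L) = 11.3/(6954·0.044) = 0.03693.
Step 4 — Bandwidth: Δω = ω₀/Q = 1.883e+05 rad/s; BW = Δω/(2π) = 2.997e+04 Hz.

(a) f₀ = 1107 Hz  (b) Q = 0.03693  (c) BW = 2.997e+04 Hz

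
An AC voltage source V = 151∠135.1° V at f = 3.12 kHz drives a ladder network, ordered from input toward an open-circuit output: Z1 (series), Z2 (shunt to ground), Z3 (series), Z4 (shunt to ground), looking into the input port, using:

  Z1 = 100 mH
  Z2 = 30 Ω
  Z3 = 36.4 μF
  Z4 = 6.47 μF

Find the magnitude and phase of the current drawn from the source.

Step 1 — Angular frequency: ω = 2π·f = 2π·3120 = 1.96e+04 rad/s.
Step 2 — Component impedances:
  Z1: Z = jωL = j·1.96e+04·0.1 = 0 + j1960 Ω
  Z2: Z = R = 30 Ω
  Z3: Z = 1/(jωC) = -j/(ω·C) = 0 - j1.401 Ω
  Z4: Z = 1/(jωC) = -j/(ω·C) = 0 - j7.884 Ω
Step 3 — Ladder network (open output): work backward from the far end, alternating series and parallel combinations. Z_in = 2.623 + j1952 Ω = 1952∠89.9° Ω.
Step 4 — Source phasor: V = 151∠135.1° V = -107 + j106.6 V.
Step 5 — Ohm's law: I = V / Z_total = (-107 + j106.6) / (2.623 + j1952) = 0.05453 + j0.05487 A.
Step 6 — Convert to polar: |I| = 0.07736 A, ∠I = 45.2°.

I = 0.07736∠45.2° A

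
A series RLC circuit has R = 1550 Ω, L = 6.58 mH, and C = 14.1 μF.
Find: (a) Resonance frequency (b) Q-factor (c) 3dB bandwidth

Step 1 — Resonance condition Im(Z)=0 gives ω₀ = 1/√(LC).
Step 2 — ω₀ = 1/√(0.00658·1.41e-05) = 3283 rad/s.
Step 3 — f₀ = ω₀/(2π) = 522.5 Hz.
Step 4 — Series Q: Q = ω₀L/R = 3283·0.00658/1550 = 0.01394.
Step 5 — 3dB bandwidth: Δω = ω₀/Q = 2.356e+05 rad/s; BW = Δω/(2π) = 3.749e+04 Hz.

(a) f₀ = 522.5 Hz  (b) Q = 0.01394  (c) BW = 3.749e+04 Hz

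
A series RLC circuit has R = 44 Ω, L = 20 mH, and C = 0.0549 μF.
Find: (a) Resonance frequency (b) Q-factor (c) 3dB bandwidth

Step 1 — Resonance: ω₀ = 1/√(LC) = 1/√(0.02·5.49e-08) = 3.018e+04 rad/s.
Step 2 — f₀ = ω₀/(2π) = 4803 Hz.
Step 3 — Series Q: Q = ω₀L/R = 3.018e+04·0.02/44 = 13.72.
Step 4 — Bandwidth: Δω = ω₀/Q = 2200 rad/s; BW = Δω/(2π) = 350.1 Hz.

(a) f₀ = 4803 Hz  (b) Q = 13.72  (c) BW = 350.1 Hz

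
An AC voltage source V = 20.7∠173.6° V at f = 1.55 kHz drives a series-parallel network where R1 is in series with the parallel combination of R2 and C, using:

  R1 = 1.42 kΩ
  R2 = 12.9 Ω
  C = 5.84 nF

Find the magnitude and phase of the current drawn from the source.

Step 1 — Angular frequency: ω = 2π·f = 2π·1550 = 9739 rad/s.
Step 2 — Component impedances:
  R1: Z = R = 1420 Ω
  R2: Z = R = 12.9 Ω
  C: Z = 1/(jωC) = -j/(ω·C) = 0 - j1.758e+04 Ω
Step 3 — Parallel branch: R2 || C = 1/(1/R2 + 1/C) = 12.9 - j0.009465 Ω.
Step 4 — Series with R1: Z_total = R1 + (R2 || C) = 1433 - j0.009465 Ω = 1433∠-0.0° Ω.
Step 5 — Source phasor: V = 20.7∠173.6° V = -20.57 + j2.307 V.
Step 6 — Ohm's law: I = V / Z_total = (-20.57 + j2.307) / (1433 - j0.009465) = -0.01436 + j0.00161 A.
Step 7 — Convert to polar: |I| = 0.01445 A, ∠I = 173.6°.

I = 0.01445∠173.6° A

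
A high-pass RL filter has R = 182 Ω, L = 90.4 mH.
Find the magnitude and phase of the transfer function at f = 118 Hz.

Step 1 — Angular frequency: ω = 2π·118 = 741.4 rad/s.
Step 2 — Transfer function: H(jω) = jωL/(R + jωL).
Step 3 — Numerator jωL = j·67.02; denominator R + jωL = 182 + j67.02.
Step 4 — H = 0.1194 + j0.3243.
Step 5 — Magnitude: |H| = 0.3456 (-9.2 dB); phase: φ = 69.8°.

|H| = 0.3456 (-9.2 dB), φ = 69.8°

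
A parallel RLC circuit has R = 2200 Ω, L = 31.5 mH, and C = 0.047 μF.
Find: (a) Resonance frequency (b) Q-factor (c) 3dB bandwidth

Step 1 — Resonance: ω₀ = 1/√(LC) = 1/√(0.0315·4.7e-08) = 2.599e+04 rad/s.
Step 2 — f₀ = ω₀/(2π) = 4136 Hz.
Step 3 — Parallel Q: Q = R/(ω₀L) = 2200/(2.599e+04·0.0315) = 2.687.
Step 4 — Bandwidth: Δω = ω₀/Q = 9671 rad/s; BW = Δω/(2π) = 1539 Hz.

(a) f₀ = 4136 Hz  (b) Q = 2.687  (c) BW = 1539 Hz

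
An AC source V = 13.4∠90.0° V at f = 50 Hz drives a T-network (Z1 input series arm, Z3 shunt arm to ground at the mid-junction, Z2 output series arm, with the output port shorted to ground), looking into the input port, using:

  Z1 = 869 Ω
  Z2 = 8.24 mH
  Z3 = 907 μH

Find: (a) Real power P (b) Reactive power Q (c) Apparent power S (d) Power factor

Step 1 — Angular frequency: ω = 2π·f = 2π·50 = 314.2 rad/s.
Step 2 — Component impedances:
  Z1: Z = R = 869 Ω
  Z2: Z = jωL = j·314.2·0.00824 = 0 + j2.589 Ω
  Z3: Z = jωL = j·314.2·0.000907 = 0 + j0.2849 Ω
Step 3 — With the output port shorted to ground, the output series arm Z2 runs from the junction to ground; the shunt arm Z3 also runs from the junction to ground. They appear in parallel: Z3 || Z2 = 0 + j0.2567 Ω.
Step 4 — Series with input arm Z1: Z_in = Z1 + (Z3 || Z2) = 869 + j0.2567 Ω = 869∠0.0° Ω.
Step 5 — Source phasor: V = 13.4∠90.0° V = 0 + j13.4 V.
Step 6 — Current: I = V / Z = 4.555e-06 + j0.01542 A = 0.01542∠90.0° A.
Step 7 — Complex power: S = V·I* = 0.2066 + j6.103e-05 VA.
Step 8 — Real power: P = Re(S) = 0.2066 W.
Step 9 — Reactive power: Q = Im(S) = 6.103e-05 VAR.
Step 10 — Apparent power: |S| = 0.2066 VA.
Step 11 — Power factor: PF = P/|S| = 1 (lagging).

(a) P = 0.2066 W  (b) Q = 6.103e-05 VAR  (c) S = 0.2066 VA  (d) PF = 1 (lagging)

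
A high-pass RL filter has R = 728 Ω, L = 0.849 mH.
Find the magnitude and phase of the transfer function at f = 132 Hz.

Step 1 — Angular frequency: ω = 2π·132 = 829.4 rad/s.
Step 2 — Transfer function: H(jω) = jωL/(R + jωL).
Step 3 — Numerator jωL = j·0.7041; denominator R + jωL = 728 + j0.7041.
Step 4 — H = 9.355e-07 + j0.0009672.
Step 5 — Magnitude: |H| = 0.0009672 (-60.3 dB); phase: φ = 89.9°.

|H| = 0.0009672 (-60.3 dB), φ = 89.9°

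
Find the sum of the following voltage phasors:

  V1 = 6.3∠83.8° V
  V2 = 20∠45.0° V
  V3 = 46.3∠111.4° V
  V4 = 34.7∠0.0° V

Step 1 — Convert each phasor to rectangular form:
  V1 = 6.3·(cos(83.8°) + j·sin(83.8°)) = 0.6804 + j6.263 V
  V2 = 20·(cos(45.0°) + j·sin(45.0°)) = 14.14 + j14.14 V
  V3 = 46.3·(cos(111.4°) + j·sin(111.4°)) = -16.89 + j43.11 V
  V4 = 34.7·(cos(0.0°) + j·sin(0.0°)) = 34.7 V
Step 2 — Sum components: V_total = 32.63 + j63.51 V.
Step 3 — Convert to polar: |V_total| = 71.4 V, ∠V_total = 62.8°.

V_total = 71.4∠62.8° V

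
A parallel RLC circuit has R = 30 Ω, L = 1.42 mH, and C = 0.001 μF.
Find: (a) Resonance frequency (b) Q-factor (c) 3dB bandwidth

Step 1 — Resonance: ω₀ = 1/√(LC) = 1/√(0.00142·1e-09) = 8.392e+05 rad/s.
Step 2 — f₀ = ω₀/(2π) = 1.336e+05 Hz.
Step 3 — Parallel Q: Q = R/(ω₀L) = 30/(8.392e+05·0.00142) = 0.02518.
Step 4 — Bandwidth: Δω = ω₀/Q = 3.333e+07 rad/s; BW = Δω/(2π) = 5.305e+06 Hz.

(a) f₀ = 1.336e+05 Hz  (b) Q = 0.02518  (c) BW = 5.305e+06 Hz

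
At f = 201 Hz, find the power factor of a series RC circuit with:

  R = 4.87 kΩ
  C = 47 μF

Step 1 — Angular frequency: ω = 2π·f = 2π·201 = 1263 rad/s.
Step 2 — Component impedances:
  R: Z = R = 4870 Ω
  C: Z = 1/(jωC) = -j/(ω·C) = 0 - j16.85 Ω
Step 3 — Series combination: Z_total = R + C = 4870 - j16.85 Ω = 4870∠-0.2° Ω.
Step 4 — Power factor: PF = cos(φ) = Re(Z)/|Z| = 4870/4870 = 1.
Step 5 — Type: Im(Z) = -16.85 ⇒ leading (phase φ = -0.2°).

PF = 1 (leading, φ = -0.2°)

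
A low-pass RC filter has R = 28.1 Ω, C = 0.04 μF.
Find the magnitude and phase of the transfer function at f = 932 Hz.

Step 1 — Angular frequency: ω = 2π·932 = 5856 rad/s.
Step 2 — Transfer function: H(jω) = 1/(1 + jωRC).
Step 3 — Denominator: 1 + jωRC = 1 + j·5856·28.1·4e-08 = 1 + j0.006582.
Step 4 — H = 1 - j0.006582.
Step 5 — Magnitude: |H| = 1 (-0.0 dB); phase: φ = -0.4°.

|H| = 1 (-0.0 dB), φ = -0.4°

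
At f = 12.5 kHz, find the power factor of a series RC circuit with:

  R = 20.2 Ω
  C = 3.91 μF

Step 1 — Angular frequency: ω = 2π·f = 2π·1.25e+04 = 7.854e+04 rad/s.
Step 2 — Component impedances:
  R: Z = R = 20.2 Ω
  C: Z = 1/(jωC) = -j/(ω·C) = 0 - j3.256 Ω
Step 3 — Series combination: Z_total = R + C = 20.2 - j3.256 Ω = 20.46∠-9.2° Ω.
Step 4 — Power factor: PF = cos(φ) = Re(Z)/|Z| = 20.2/20.46 = 0.9873.
Step 5 — Type: Im(Z) = -3.256 ⇒ leading (phase φ = -9.2°).

PF = 0.9873 (leading, φ = -9.2°)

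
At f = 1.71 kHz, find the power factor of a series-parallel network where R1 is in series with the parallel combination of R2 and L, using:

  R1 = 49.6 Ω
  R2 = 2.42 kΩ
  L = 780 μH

Step 1 — Angular frequency: ω = 2π·f = 2π·1710 = 1.074e+04 rad/s.
Step 2 — Component impedances:
  R1: Z = R = 49.6 Ω
  R2: Z = R = 2420 Ω
  L: Z = jωL = j·1.074e+04·0.00078 = 0 + j8.381 Ω
Step 3 — Parallel branch: R2 || L = 1/(1/R2 + 1/L) = 0.02902 + j8.38 Ω.
Step 4 — Series with R1: Z_total = R1 + (R2 || L) = 49.63 + j8.38 Ω = 50.33∠9.6° Ω.
Step 5 — Power factor: PF = cos(φ) = Re(Z)/|Z| = 49.629/50.332 = 0.986.
Step 6 — Type: Im(Z) = 8.38 ⇒ lagging (phase φ = 9.6°).

PF = 0.986 (lagging, φ = 9.6°)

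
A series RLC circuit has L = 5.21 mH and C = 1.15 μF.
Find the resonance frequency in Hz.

Step 1 — Resonance condition Im(Z)=0 gives ω₀ = 1/√(LC).
Step 2 — ω₀ = 1/√(0.00521·1.15e-06) = 1.292e+04 rad/s.
Step 3 — f₀ = ω₀/(2π) = 2056 Hz.

f₀ = 2056 Hz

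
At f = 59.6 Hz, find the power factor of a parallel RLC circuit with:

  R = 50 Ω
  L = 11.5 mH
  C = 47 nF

Step 1 — Angular frequency: ω = 2π·f = 2π·59.6 = 374.5 rad/s.
Step 2 — Component impedances:
  R: Z = R = 50 Ω
  L: Z = jωL = j·374.5·0.0115 = 0 + j4.306 Ω
  C: Z = 1/(jωC) = -j/(ω·C) = 0 - j5.682e+04 Ω
Step 3 — Parallel combination: 1/Z_total = 1/R + 1/L + 1/C; Z_total = 0.3682 + j4.275 Ω = 4.291∠85.1° Ω.
Step 4 — Power factor: PF = cos(φ) = Re(Z)/|Z| = 0.36824/4.2909 = 0.08582.
Step 5 — Type: Im(Z) = 4.275 ⇒ lagging (phase φ = 85.1°).

PF = 0.08582 (lagging, φ = 85.1°)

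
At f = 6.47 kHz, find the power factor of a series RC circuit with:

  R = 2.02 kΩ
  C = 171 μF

Step 1 — Angular frequency: ω = 2π·f = 2π·6470 = 4.065e+04 rad/s.
Step 2 — Component impedances:
  R: Z = R = 2020 Ω
  C: Z = 1/(jωC) = -j/(ω·C) = 0 - j0.1439 Ω
Step 3 — Series combination: Z_total = R + C = 2020 - j0.1439 Ω = 2020∠-0.0° Ω.
Step 4 — Power factor: PF = cos(φ) = Re(Z)/|Z| = 2020/2020 = 1.
Step 5 — Type: Im(Z) = -0.1439 ⇒ leading (phase φ = -0.0°).

PF = 1 (leading, φ = -0.0°)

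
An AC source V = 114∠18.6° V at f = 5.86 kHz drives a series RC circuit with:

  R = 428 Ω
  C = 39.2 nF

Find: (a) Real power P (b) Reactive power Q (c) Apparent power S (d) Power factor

Step 1 — Angular frequency: ω = 2π·f = 2π·5860 = 3.682e+04 rad/s.
Step 2 — Component impedances:
  R: Z = R = 428 Ω
  C: Z = 1/(jωC) = -j/(ω·C) = 0 - j692.8 Ω
Step 3 — Series combination: Z_total = R + C = 428 - j692.8 Ω = 814.4∠-58.3° Ω.
Step 4 — Source phasor: V = 114∠18.6° V = 108 + j36.36 V.
Step 5 — Current: I = V / Z = 0.03174 + j0.1363 A = 0.14∠76.9° A.
Step 6 — Complex power: S = V·I* = 8.387 - j13.58 VA.
Step 7 — Real power: P = Re(S) = 8.387 W.
Step 8 — Reactive power: Q = Im(S) = -13.58 VAR.
Step 9 — Apparent power: |S| = 15.96 VA.
Step 10 — Power factor: PF = P/|S| = 0.5256 (leading).

(a) P = 8.387 W  (b) Q = -13.58 VAR  (c) S = 15.96 VA  (d) PF = 0.5256 (leading)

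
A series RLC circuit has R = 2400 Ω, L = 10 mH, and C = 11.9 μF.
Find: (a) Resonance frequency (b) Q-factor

Step 1 — Resonance condition Im(Z)=0 gives ω₀ = 1/√(LC).
Step 2 — ω₀ = 1/√(0.01·1.19e-05) = 2899 rad/s.
Step 3 — f₀ = ω₀/(2π) = 461.4 Hz.
Step 4 — Series Q: Q = ω₀L/R = 2899·0.01/2400 = 0.01208.

(a) f₀ = 461.4 Hz  (b) Q = 0.01208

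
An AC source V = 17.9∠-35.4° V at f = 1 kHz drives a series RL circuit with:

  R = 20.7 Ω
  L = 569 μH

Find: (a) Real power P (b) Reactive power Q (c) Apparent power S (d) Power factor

Step 1 — Angular frequency: ω = 2π·f = 2π·1000 = 6283 rad/s.
Step 2 — Component impedances:
  R: Z = R = 20.7 Ω
  L: Z = jωL = j·6283·0.000569 = 0 + j3.575 Ω
Step 3 — Series combination: Z_total = R + L = 20.7 + j3.575 Ω = 21.01∠9.8° Ω.
Step 4 — Source phasor: V = 17.9∠-35.4° V = 14.59 - j10.37 V.
Step 5 — Current: I = V / Z = 0.6004 - j0.6046 A = 0.8521∠-45.2° A.
Step 6 — Complex power: S = V·I* = 15.03 + j2.596 VA.
Step 7 — Real power: P = Re(S) = 15.03 W.
Step 8 — Reactive power: Q = Im(S) = 2.596 VAR.
Step 9 — Apparent power: |S| = 15.25 VA.
Step 10 — Power factor: PF = P/|S| = 0.9854 (lagging).

(a) P = 15.03 W  (b) Q = 2.596 VAR  (c) S = 15.25 VA  (d) PF = 0.9854 (lagging)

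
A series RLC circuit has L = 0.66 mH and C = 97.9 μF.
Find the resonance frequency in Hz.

Step 1 — Resonance condition Im(Z)=0 gives ω₀ = 1/√(LC).
Step 2 — ω₀ = 1/√(0.00066·9.79e-05) = 3934 rad/s.
Step 3 — f₀ = ω₀/(2π) = 626.1 Hz.

f₀ = 626.1 Hz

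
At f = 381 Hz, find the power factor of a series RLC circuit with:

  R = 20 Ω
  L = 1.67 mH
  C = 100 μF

Step 1 — Angular frequency: ω = 2π·f = 2π·381 = 2394 rad/s.
Step 2 — Component impedances:
  R: Z = R = 20 Ω
  L: Z = jωL = j·2394·0.00167 = 0 + j3.998 Ω
  C: Z = 1/(jωC) = -j/(ω·C) = 0 - j4.177 Ω
Step 3 — Series combination: Z_total = R + L + C = 20 - j0.1795 Ω = 20∠-0.5° Ω.
Step 4 — Power factor: PF = cos(φ) = Re(Z)/|Z| = 20/20 = 1.
Step 5 — Type: Im(Z) = -0.1795 ⇒ leading (phase φ = -0.5°).

PF = 1 (leading, φ = -0.5°)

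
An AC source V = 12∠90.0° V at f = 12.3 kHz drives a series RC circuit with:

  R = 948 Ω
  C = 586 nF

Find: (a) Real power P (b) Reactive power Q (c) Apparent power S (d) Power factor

Step 1 — Angular frequency: ω = 2π·f = 2π·1.23e+04 = 7.728e+04 rad/s.
Step 2 — Component impedances:
  R: Z = R = 948 Ω
  C: Z = 1/(jωC) = -j/(ω·C) = 0 - j22.08 Ω
Step 3 — Series combination: Z_total = R + C = 948 - j22.08 Ω = 948.3∠-1.3° Ω.
Step 4 — Source phasor: V = 12∠90.0° V = 0 + j12 V.
Step 5 — Current: I = V / Z = -0.0002947 + j0.01265 A = 0.01265∠91.3° A.
Step 6 — Complex power: S = V·I* = 0.1518 - j0.003536 VA.
Step 7 — Real power: P = Re(S) = 0.1518 W.
Step 8 — Reactive power: Q = Im(S) = -0.003536 VAR.
Step 9 — Apparent power: |S| = 0.1519 VA.
Step 10 — Power factor: PF = P/|S| = 0.9997 (leading).

(a) P = 0.1518 W  (b) Q = -0.003536 VAR  (c) S = 0.1519 VA  (d) PF = 0.9997 (leading)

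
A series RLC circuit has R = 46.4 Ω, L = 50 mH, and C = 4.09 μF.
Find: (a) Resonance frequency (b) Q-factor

Step 1 — Resonance condition Im(Z)=0 gives ω₀ = 1/√(LC).
Step 2 — ω₀ = 1/√(0.05·4.09e-06) = 2211 rad/s.
Step 3 — f₀ = ω₀/(2π) = 351.9 Hz.
Step 4 — Series Q: Q = ω₀L/R = 2211·0.05/46.4 = 2.383.

(a) f₀ = 351.9 Hz  (b) Q = 2.383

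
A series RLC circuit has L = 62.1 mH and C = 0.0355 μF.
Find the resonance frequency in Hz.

Step 1 — Resonance condition Im(Z)=0 gives ω₀ = 1/√(LC).
Step 2 — ω₀ = 1/√(0.0621·3.55e-08) = 2.13e+04 rad/s.
Step 3 — f₀ = ω₀/(2π) = 3390 Hz.

f₀ = 3390 Hz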